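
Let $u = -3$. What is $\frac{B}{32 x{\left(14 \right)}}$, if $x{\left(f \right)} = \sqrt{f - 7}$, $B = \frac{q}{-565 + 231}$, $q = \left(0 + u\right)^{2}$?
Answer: $- \frac{9 \sqrt{7}}{74816} \approx -0.00031827$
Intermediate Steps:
$q = 9$ ($q = \left(0 - 3\right)^{2} = \left(-3\right)^{2} = 9$)
$B = - \frac{9}{334}$ ($B = \frac{1}{-565 + 231} \cdot 9 = \frac{1}{-334} \cdot 9 = \left(- \frac{1}{334}\right) 9 = - \frac{9}{334} \approx -0.026946$)
$x{\left(f \right)} = \sqrt{-7 + f}$
$\frac{B}{32 x{\left(14 \right)}} = - \frac{9}{334 \cdot 32 \sqrt{-7 + 14}} = - \frac{9}{334 \cdot 32 \sqrt{7}} = - \frac{9 \frac{\sqrt{7}}{224}}{334} = - \frac{9 \sqrt{7}}{74816}$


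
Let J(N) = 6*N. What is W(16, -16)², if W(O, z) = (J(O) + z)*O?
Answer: 1638400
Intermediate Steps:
W(O, z) = O*(z + 6*O) (W(O, z) = (6*O + z)*O = (z + 6*O)*O = O*(z + 6*O))
W(16, -16)² = (16*(-16 + 6*16))² = (16*(-16 + 96))² = (16*80)² = 1280² = 1638400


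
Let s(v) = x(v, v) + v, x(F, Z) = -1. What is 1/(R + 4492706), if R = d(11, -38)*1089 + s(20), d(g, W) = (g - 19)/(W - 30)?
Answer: 17/76378503 ≈ 2.2258e-7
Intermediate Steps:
s(v) = -1 + v
d(g, W) = (-19 + g)/(-30 + W)
R = 2501/17 (R = ((-19 + 11)/(-30 - 38))*1089 + (-1 + 20) = (-8/(-68))*1089 + 19 = -1/68*(-8)*1089 + 19 = (2/17)*1089 + 19 = 2178/17 + 19 = 2501/17 ≈ 147.12)
1/(R + 4492706) = 1/(2501/17 + 4492706) = 1/(76378503/17) = 17/76378503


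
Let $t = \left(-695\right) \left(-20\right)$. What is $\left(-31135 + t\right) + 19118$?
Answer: $1883$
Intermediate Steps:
$t = 13900$
$\left(-31135 + t\right) + 19118 = \left(-31135 + 13900\right) + 19118 = -17235 + 19118 = 1883$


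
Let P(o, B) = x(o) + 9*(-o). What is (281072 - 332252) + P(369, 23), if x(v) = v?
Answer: -54132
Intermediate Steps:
P(o, B) = -8*o (P(o, B) = o + 9*(-o) = o - 9*o = -8*o)
(281072 - 332252) + P(369, 23) = (281072 - 332252) - 8*369 = -51180 - 2952 = -54132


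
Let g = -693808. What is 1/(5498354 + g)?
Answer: 1/4804546 ≈ 2.0814e-7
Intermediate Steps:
1/(5498354 + g) = 1/(5498354 - 693808) = 1/4804546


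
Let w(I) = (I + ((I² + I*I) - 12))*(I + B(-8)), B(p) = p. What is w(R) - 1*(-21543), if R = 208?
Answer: 17366343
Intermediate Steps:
w(I) = (-8 + I)*(-12 + I + 2*I²) (w(I) = (I + ((I² + I*I) - 12))*(I - 8) = (I + ((I² + I²) - 12))*(-8 + I) = (I + (2*I² - 12))*(-8 + I) = (I + (-12 + 2*I²))*(-8 + I) = (-12 + I + 2*I²)*(-8 + I) = (-8 + I)*(-12 + I + 2*I²))
w(R) - 1*(-21543) = (96 - 20*208 - 15*208² + 2*208³) - 1*(-21543) = (96 - 4160 - 15*43264 + 2*8998912) + 21543 = (96 - 4160 - 648960 + 17997824) + 21543 = 17344800 + 21543 = 17366343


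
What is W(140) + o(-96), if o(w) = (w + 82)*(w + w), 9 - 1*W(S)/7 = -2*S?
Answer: 4711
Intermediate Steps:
W(S) = 63 + 14*S (W(S) = 63 - (-14)*S = 63 + 14*S)
o(w) = 2*w*(82 + w) (o(w) = (82 + w)*(2*w) = 2*w*(82 + w))
W(140) + o(-96) = (63 + 14*140) + 2*(-96)*(82 - 96) = (63 + 1960) + 2*(-96)*(-14) = 2023 + 2688 = 4711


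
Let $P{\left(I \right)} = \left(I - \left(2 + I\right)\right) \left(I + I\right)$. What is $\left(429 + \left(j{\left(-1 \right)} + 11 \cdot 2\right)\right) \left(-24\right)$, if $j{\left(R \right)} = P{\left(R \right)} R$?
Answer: $-10728$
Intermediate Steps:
$P{\left(I \right)} = - 4 I$ ($P{\left(I \right)} = - 2 \cdot 2 I = - 4 I$)
$j{\left(R \right)} = - 4 R^{2}$ ($j{\left(R \right)} = - 4 R R = - 4 R^{2}$)
$\left(429 + \left(j{\left(-1 \right)} + 11 \cdot 2\right)\right) \left(-24\right) = \left(429 + \left(- 4 \left(-1\right)^{2} + 11 \cdot 2\right)\right) \left(-24\right) = \left(429 + \left(\left(-4\right) 1 + 22\right)\right) \left(-24\right) = \left(429 + \left(-4 + 22\right)\right) \left(-24\right) = \left(429 + 18\right) \left(-24\right) = 447 \left(-24\right) = -10728$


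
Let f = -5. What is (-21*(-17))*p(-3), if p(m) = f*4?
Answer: -7140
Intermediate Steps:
p(m) = -20 (p(m) = -5*4 = -20)
(-21*(-17))*p(-3) = -21*(-17)*(-20) = 357*(-20) = -7140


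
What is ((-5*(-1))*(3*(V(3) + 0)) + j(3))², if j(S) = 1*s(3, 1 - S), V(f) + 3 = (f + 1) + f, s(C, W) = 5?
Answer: 4225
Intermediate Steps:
V(f) = -2 + 2*f (V(f) = -3 + ((f + 1) + f) = -3 + ((1 + f) + f) = -3 + (1 + 2*f) = -2 + 2*f)
j(S) = 5 (j(S) = 1*5 = 5)
((-5*(-1))*(3*(V(3) + 0)) + j(3))² = ((-5*(-1))*(3*((-2 + 2*3) + 0)) + 5)² = (5*(3*((-2 + 6) + 0)) + 5)² = (5*(3*(4 + 0)) + 5)² = (5*(3*4) + 5)² = (5*12 + 5)² = (60 + 5)² = 65² = 4225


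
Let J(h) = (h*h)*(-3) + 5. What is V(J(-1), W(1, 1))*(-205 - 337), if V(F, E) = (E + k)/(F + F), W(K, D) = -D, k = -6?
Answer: 1897/2 ≈ 948.50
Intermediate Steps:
J(h) = 5 - 3*h² (J(h) = h²*(-3) + 5 = -3*h² + 5 = 5 - 3*h²)
V(F, E) = (-6 + E)/(2*F) (V(F, E) = (E - 6)/(F + F) = (-6 + E)/((2*F)) = (-6 + E)*(1/(2*F)) = (-6 + E)/(2*F))
V(J(-1), W(1, 1))*(-205 - 337) = ((-6 - 1*1)/(2*(5 - 3*(-1)²)))*(-205 - 337) = ((-6 - 1)/(2*(5 - 3*1)))*(-542) = ((½)*(-7)/(5 - 3))*(-542) = ((½)*(-7)/2)*(-542) = ((½)*(½)*(-7))*(-542) = -7/4*(-542) = 1897/2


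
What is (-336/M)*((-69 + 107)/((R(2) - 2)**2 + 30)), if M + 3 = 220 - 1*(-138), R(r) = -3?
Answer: -12768/19525 ≈ -0.65393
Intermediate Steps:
M = 355 (M = -3 + (220 - 1*(-138)) = -3 + (220 + 138) = -3 + 358 = 355)
(-336/M)*((-69 + 107)/((R(2) - 2)**2 + 30)) = (-336/355)*((-69 + 107)/((-3 - 2)**2 + 30)) = (-336*1/355)*(38/((-5)**2 + 30)) = -12768/(355*(25 + 30)) = -12768/(355*55) = -336/355*38/55 = -12768/19525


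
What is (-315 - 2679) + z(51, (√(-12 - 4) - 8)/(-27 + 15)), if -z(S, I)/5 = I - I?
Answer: -2994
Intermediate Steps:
z(S, I) = 0 (z(S, I) = -5*(I - I) = -5*0 = 0)
(-315 - 2679) + z(51, (√(-12 - 4) - 8)/(-27 + 15)) = (-315 - 2679) + 0 = -2994 + 0 = -2994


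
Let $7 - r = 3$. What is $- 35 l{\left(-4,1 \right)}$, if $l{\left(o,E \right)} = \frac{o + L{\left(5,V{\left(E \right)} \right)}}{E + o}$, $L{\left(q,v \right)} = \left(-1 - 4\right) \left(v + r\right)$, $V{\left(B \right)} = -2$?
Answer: $- \frac{490}{3} \approx -163.33$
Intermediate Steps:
$r = 4$ ($r = 7 - 3 = 4$)
$L{\left(q,v \right)} = -20 - 5 v$ ($L{\left(q,v \right)} = \left(-1 - 4\right) \left(v + 4\right) = - 5 \left(4 + v\right) = -20 - 5 v$)
$l{\left(o,E \right)} = \frac{-10 + o}{E + o}$ ($l{\left(o,E \right)} = \frac{o - 10}{E + o} = \frac{-10 + o}{E + o}$)
$- 35 l{\left(-4,1 \right)} = - 35 \frac{-10 - 4}{1 - 4} = - 35 \frac{1}{-3} \left(-14\right) = - 35 \left(\left(- \frac{1}{3}\right) \left(-14\right)\right) = \left(-35\right) \frac{14}{3} = - \frac{490}{3}$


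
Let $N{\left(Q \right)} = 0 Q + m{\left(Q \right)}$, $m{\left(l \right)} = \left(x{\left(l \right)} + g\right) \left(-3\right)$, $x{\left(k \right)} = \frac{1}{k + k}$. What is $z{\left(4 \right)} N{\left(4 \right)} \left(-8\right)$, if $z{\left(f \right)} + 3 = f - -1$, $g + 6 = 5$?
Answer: $-42$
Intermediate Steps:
$x{\left(k \right)} = \frac{1}{2 k}$
$g = -1$ ($g = -6 + 5 = -1$)
$z{\left(f \right)} = -2 + f$ ($z{\left(f \right)} = -3 + \left(f - -1\right) = -3 + \left(f + 1\right) = -3 + \left(1 + f\right) = -2 + f$)
$m{\left(l \right)} = 3 - \frac{3}{2 l}$ ($m{\left(l \right)} = \left(\frac{1}{2 l} - 1\right) \left(-3\right) = \left(-1 + \frac{1}{2 l}\right) \left(-3\right) = 3 - \frac{3}{2 l}$)
$N{\left(Q \right)} = 3 - \frac{3}{2 Q}$ ($N{\left(Q \right)} = 0 Q + \left(3 - \frac{3}{2 Q}\right) = 0 + \left(3 - \frac{3}{2 Q}\right) = 3 - \frac{3}{2 Q}$)
$z{\left(4 \right)} N{\left(4 \right)} \left(-8\right) = \left(-2 + 4\right) \left(3 - \frac{3}{2 \cdot 4}\right) \left(-8\right) = 2 \left(3 - \frac{3}{8}\right) \left(-8\right) = 2 \cdot \frac{21}{8} \left(-8\right) = \frac{21}{4} \left(-8\right) = -42$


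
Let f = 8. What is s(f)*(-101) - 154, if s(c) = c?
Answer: -962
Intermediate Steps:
s(f)*(-101) - 154 = 8*(-101) - 154 = -808 - 154 = -962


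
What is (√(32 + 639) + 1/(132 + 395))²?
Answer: 186356160/277729 + 2*√671/527 ≈ 671.10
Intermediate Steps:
(√(32 + 639) + 1/(132 + 395))² = (√671 + 1/527)² = (1/527 + √671)²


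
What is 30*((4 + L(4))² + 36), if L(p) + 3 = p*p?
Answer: 9750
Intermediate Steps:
L(p) = -3 + p² (L(p) = -3 + p*p = -3 + p²)
30*((4 + L(4))² + 36) = 30*((4 + (-3 + 4²))² + 36) = 30*((4 + (-3 + 16))² + 36) = 30*((4 + 13)² + 36) = 30*(17² + 36) = 30*(289 + 36) = 30*325 = 9750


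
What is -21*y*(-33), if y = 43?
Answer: 29799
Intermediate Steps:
-21*y*(-33) = -21*43*(-33) = -903*(-33) = 29799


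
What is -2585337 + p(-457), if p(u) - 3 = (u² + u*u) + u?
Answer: -2168093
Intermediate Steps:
p(u) = 3 + u + 2*u² (p(u) = 3 + ((u² + u*u) + u) = 3 + ((u² + u²) + u) = 3 + (2*u² + u) = 3 + (u + 2*u²) = 3 + u + 2*u²)
-2585337 + p(-457) = -2585337 + (3 - 457 + 2*(-457)²) = -2585337 + (3 - 457 + 2*208849) = -2585337 + (3 - 457 + 417698) = -2585337 + 417244 = -2168093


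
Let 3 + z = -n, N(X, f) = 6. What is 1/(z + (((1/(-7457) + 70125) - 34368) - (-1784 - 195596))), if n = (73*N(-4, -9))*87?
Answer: 7457/1454323795 ≈ 5.1275e-6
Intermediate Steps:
n = 38106 (n = (73*6)*87 = 438*87 = 38106)
z = -38109 (z = -3 - 1*38106 = -3 - 38106 = -38109)
1/(z + (((1/(-7457) + 70125) - 34368) - (-1784 - 195596))) = 1/(-38109 + (((1/(-7457) + 70125) - 34368) - (-1784 - 195596))) = 1/(-38109 + (((-1/7457 + 70125) - 34368) - 1*(-197380))) = 1/(-38109 + ((522922124/7457 - 34368) + 197380)) = 1/(-38109 + (266639948/7457 + 197380)) = 1/(-38109 + 1738502608/7457) = 1/(1454323795/7457) = 7457/1454323795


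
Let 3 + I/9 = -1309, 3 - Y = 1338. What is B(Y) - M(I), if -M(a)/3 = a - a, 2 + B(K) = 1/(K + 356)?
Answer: -1959/979 ≈ -2.0010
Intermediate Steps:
Y = -1335 (Y = 3 - 1*1338 = 3 - 1338 = -1335)
I = -11808 (I = -27 + 9*(-1309) = -27 - 11781 = -11808)
B(K) = -2 + 1/(356 + K) (B(K) = -2 + 1/(K + 356) = -2 + 1/(356 + K))
M(a) = 0 (M(a) = -3*(a - a) = -3*0 = 0)
B(Y) - M(I) = (-711 - 2*(-1335))/(356 - 1335) - 1*0 = (-711 + 2670)/(-979) + 0 = -1/979*1959 + 0 = -1959/979 + 0 = -1959/979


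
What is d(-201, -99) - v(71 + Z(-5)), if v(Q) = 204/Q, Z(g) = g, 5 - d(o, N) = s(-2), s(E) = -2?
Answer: 43/11 ≈ 3.9091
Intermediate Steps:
d(o, N) = 7 (d(o, N) = 5 - 1*(-2) = 5 + 2 = 7)
d(-201, -99) - v(71 + Z(-5)) = 7 - 204/(71 - 5) = 7 - 204/66 = 7 - 1*34/11 = 7 - 34/11 = 43/11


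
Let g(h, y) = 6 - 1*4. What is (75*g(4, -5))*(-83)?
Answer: -12450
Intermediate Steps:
g(h, y) = 2 (g(h, y) = 6 - 4 = 2)
(75*g(4, -5))*(-83) = (75*2)*(-83) = 150*(-83) = -12450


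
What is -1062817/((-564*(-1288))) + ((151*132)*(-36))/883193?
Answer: -208560752735/91654236768 ≈ -2.2755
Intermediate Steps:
-1062817/((-564*(-1288))) + ((151*132)*(-36))/883193 = -1062817/726432 + (19932*(-36))*(1/883193) = -1062817*1/726432 - 717552*1/883193 = -151831/103776 - 717552/883193 = -208560752735/91654236768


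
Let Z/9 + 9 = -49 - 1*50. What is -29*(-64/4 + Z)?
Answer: 28652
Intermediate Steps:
Z = -972 (Z = -81 + 9*(-49 - 1*50) = -81 + 9*(-49 - 50) = -81 + 9*(-99) = -81 - 891 = -972)
-29*(-64/4 + Z) = -29*(-64/4 - 972) = -29*(-64*1/4 - 972) = -29*(-16 - 972) = -29*(-988) = 28652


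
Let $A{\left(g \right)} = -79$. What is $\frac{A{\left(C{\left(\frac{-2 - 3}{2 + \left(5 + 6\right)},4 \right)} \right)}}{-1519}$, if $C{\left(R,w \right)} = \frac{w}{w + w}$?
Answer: $\frac{79}{1519} \approx 0.052008$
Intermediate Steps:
$C{\left(R,w \right)} = \frac{1}{2}$ ($C{\left(R,w \right)} = \frac{w}{2 w} = w \frac{1}{2 w} = \frac{1}{2}$)
$\frac{A{\left(C{\left(\frac{-2 - 3}{2 + \left(5 + 6\right)},4 \right)} \right)}}{-1519} = - \frac{79}{-1519} = \left(-79\right) \left(- \frac{1}{1519}\right) = \frac{79}{1519}$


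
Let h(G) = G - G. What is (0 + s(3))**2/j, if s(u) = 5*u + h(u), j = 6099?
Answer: 75/2033 ≈ 0.036891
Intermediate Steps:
h(G) = 0
s(u) = 5*u (s(u) = 5*u + 0 = 5*u)
(0 + s(3))**2/j = (0 + 5*3)**2/6099 = (0 + 15)**2*(1/6099) = 15**2*(1/6099) = 225*(1/6099) = 75/2033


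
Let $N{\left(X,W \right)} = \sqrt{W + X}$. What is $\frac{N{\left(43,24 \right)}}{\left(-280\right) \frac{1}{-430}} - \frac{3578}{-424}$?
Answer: $\frac{1789}{212} + \frac{43 \sqrt{67}}{28} \approx 21.009$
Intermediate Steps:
$\frac{N{\left(43,24 \right)}}{\left(-280\right) \frac{1}{-430}} - \frac{3578}{-424} = \frac{\sqrt{24 + 43}}{\left(-280\right) \frac{1}{-430}} - \frac{3578}{-424} = \frac{\sqrt{67}}{\left(-280\right) \left(- \frac{1}{430}\right)} - - \frac{1789}{212} = \frac{\sqrt{67}}{\frac{28}{43}} + \frac{1789}{212} = \sqrt{67} \cdot \frac{43}{28} + \frac{1789}{212} = \frac{43 \sqrt{67}}{28} + \frac{1789}{212} = \frac{1789}{212} + \frac{43 \sqrt{67}}{28}$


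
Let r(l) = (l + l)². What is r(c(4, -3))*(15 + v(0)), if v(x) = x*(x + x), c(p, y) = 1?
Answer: 60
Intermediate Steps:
r(l) = 4*l² (r(l) = (2*l)² = 4*l²)
v(x) = 2*x² (v(x) = x*(2*x) = 2*x²)
r(c(4, -3))*(15 + v(0)) = (4*1²)*(15 + 2*0²) = (4*1)*(15 + 2*0) = 4*(15 + 0) = 4*15 = 60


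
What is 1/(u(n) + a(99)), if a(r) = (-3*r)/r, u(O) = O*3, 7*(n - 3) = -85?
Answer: -7/213 ≈ -0.032864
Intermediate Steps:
n = -64/7 (n = 3 + (⅐)*(-85) = 3 - 85/7 = -64/7 ≈ -9.1429)
u(O) = 3*O
a(r) = -3
1/(u(n) + a(99)) = 1/(3*(-64/7) - 3) = 1/(-192/7 - 3) = 1/(-213/7) = -7/213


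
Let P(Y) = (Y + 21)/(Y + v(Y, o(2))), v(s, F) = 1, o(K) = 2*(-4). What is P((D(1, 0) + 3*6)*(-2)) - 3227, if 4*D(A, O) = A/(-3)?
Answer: -674354/209 ≈ -3226.6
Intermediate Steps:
o(K) = -8
D(A, O) = -A/12 (D(A, O) = (A/(-3))/4 = (A*(-1/3))/4 = (-A/3)/4 = -A/12)
P(Y) = (21 + Y)/(1 + Y) (P(Y) = (Y + 21)/(Y + 1) = (21 + Y)/(1 + Y))
P((D(1, 0) + 3*6)*(-2)) - 3227 = (21 + (-1/12*1 + 3*6)*(-2))/(1 + (-1/12*1 + 3*6)*(-2)) - 3227 = (21 + (-1/12 + 18)*(-2))/(1 + (-1/12 + 18)*(-2)) - 3227 = (21 + (215/12)*(-2))/(1 + (215/12)*(-2)) - 3227 = (21 - 215/6)/(1 - 215/6) - 3227 = -89/6/(-209/6) - 3227 = -6/209*(-89/6) - 3227 = 89/209 - 3227 = -674354/209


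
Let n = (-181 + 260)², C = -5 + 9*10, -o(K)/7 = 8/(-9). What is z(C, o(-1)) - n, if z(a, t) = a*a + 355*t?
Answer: 28736/9 ≈ 3192.9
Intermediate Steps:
o(K) = 56/9 (o(K) = -56/(-9) = -56*(-1)/9 = -7*(-8/9) = 56/9)
C = 85 (C = -5 + 90 = 85)
z(a, t) = a² + 355*t
n = 6241 (n = 79² = 6241)
z(C, o(-1)) - n = (85² + 355*(56/9)) - 1*6241 = (7225 + 19880/9) - 6241 = 84905/9 - 6241 = 28736/9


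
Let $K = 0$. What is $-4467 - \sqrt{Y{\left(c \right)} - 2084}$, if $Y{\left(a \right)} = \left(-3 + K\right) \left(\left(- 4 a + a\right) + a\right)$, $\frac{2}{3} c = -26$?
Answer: $-4467 - i \sqrt{2318} \approx -4467.0 - 48.146 i$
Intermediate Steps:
$c = -39$ ($c = \frac{3}{2} \left(-26\right) = -39$)
$Y{\left(a \right)} = 6 a$ ($Y{\left(a \right)} = \left(-3 + 0\right) \left(\left(- 4 a + a\right) + a\right) = - 3 \left(- 3 a + a\right) = - 3 \left(- 2 a\right) = 6 a$)
$-4467 - \sqrt{Y{\left(c \right)} - 2084} = -4467 - \sqrt{6 \left(-39\right) - 2084} = -4467 - \sqrt{-234 - 2084} = -4467 - \sqrt{-2318} = -4467 - i \sqrt{2318}$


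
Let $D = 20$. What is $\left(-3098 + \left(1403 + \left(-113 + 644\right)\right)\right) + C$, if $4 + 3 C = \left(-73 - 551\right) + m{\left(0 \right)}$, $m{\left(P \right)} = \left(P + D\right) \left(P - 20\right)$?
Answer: $- \frac{4520}{3} \approx -1506.7$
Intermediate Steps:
$m{\left(P \right)} = \left(-20 + P\right) \left(20 + P\right)$ ($m{\left(P \right)} = \left(P + 20\right) \left(P - 20\right) = \left(20 + P\right) \left(-20 + P\right) = \left(-20 + P\right) \left(20 + P\right)$)
$C = - \frac{1028}{3}$ ($C = - \frac{4}{3} + \frac{\left(-73 - 551\right) - \left(400 - 0^{2}\right)}{3} = - \frac{4}{3} + \frac{-624 + \left(-400 + 0\right)}{3} = - \frac{4}{3} + \frac{-624 - 400}{3} = - \frac{4}{3} + \frac{1}{3} \left(-1024\right) = - \frac{4}{3} - \frac{1024}{3} = - \frac{1028}{3} \approx -342.67$)
$\left(-3098 + \left(1403 + \left(-113 + 644\right)\right)\right) + C = \left(-3098 + \left(1403 + \left(-113 + 644\right)\right)\right) - \frac{1028}{3} = \left(-3098 + \left(1403 + 531\right)\right) - \frac{1028}{3} = \left(-3098 + 1934\right) - \frac{1028}{3} = -1164 - \frac{1028}{3} = - \frac{4520}{3}$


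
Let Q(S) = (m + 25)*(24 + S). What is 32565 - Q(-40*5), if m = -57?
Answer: 26933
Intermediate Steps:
Q(S) = -768 - 32*S (Q(S) = (-57 + 25)*(24 + S) = -32*(24 + S) = -768 - 32*S)
32565 - Q(-40*5) = 32565 - (-768 - (-1280)*5) = 32565 - (-768 - 32*(-200)) = 32565 - (-768 + 6400) = 32565 - 1*5632 = 32565 - 5632 = 26933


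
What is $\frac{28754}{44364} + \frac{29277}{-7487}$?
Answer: $- \frac{541781815}{166076634} \approx -3.2622$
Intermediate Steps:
$\frac{28754}{44364} + \frac{29277}{-7487} = 28754 \cdot \frac{1}{44364} + 29277 \left(- \frac{1}{7487}\right) = \frac{14377}{22182} - \frac{29277}{7487} = - \frac{541781815}{166076634}$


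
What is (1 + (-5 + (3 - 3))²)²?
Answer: 676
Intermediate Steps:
(1 + (-5 + (3 - 3))²)² = (1 + (-5 + 0)²)² = (1 + (-5)²)² = (1 + 25)² = 26² = 676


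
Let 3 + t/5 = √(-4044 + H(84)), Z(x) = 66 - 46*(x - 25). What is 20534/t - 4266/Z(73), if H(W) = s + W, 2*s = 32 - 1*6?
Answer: (-2439991*I + 1185*√3947)/(595*(√3947 + 3*I)) ≈ -1.1228 - 65.22*I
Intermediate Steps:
s = 13 (s = (32 - 1*6)/2 = (32 - 6)/2 = (½)*26 = 13)
Z(x) = 1216 - 46*x (Z(x) = 66 - 46*(-25 + x) = 66 + (1150 - 46*x) = 1216 - 46*x)
H(W) = 13 + W
t = -15 + 5*I*√3947 (t = -15 + 5*√(-4044 + (13 + 84)) = -15 + 5*√(-4044 + 97) = -15 + 5*√(-3947) = -15 + 5*(I*√3947) = -15 + 5*I*√3947 ≈ -15.0 + 314.13*I)
20534/t - 4266/Z(73) = 20534/(-15 + 5*I*√3947) - 4266/(1216 - 46*73) = 20534/(-15 + 5*I*√3947) - 4266/(1216 - 3358) = 20534/(-15 + 5*I*√3947) - 4266/(-2142) = 20534/(-15 + 5*I*√3947) - 4266*(-1/2142) = 20534/(-15 + 5*I*√3947) + 237/119 = 237/119 + 20534/(-15 + 5*I*√3947)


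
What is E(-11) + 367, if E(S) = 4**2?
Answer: 383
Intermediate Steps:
E(S) = 16
E(-11) + 367 = 16 + 367 = 383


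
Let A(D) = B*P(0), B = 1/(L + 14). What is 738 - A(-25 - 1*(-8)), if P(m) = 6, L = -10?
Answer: 1473/2 ≈ 736.50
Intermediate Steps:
B = 1/4 (B = 1/(-10 + 14) = 1/4 ≈ 0.25000)
A(D) = 3/2 (A(D) = (1/4)*6 = 3/2)
738 - A(-25 - 1*(-8)) = 738 - 1*3/2 = 738 - 3/2 = 1473/2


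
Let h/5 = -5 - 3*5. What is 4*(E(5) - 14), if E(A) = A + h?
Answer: -436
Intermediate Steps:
h = -100 (h = 5*(-5 - 3*5) = 5*(-5 - 15) = 5*(-20) = -100)
E(A) = -100 + A (E(A) = A - 100 = -100 + A)
4*(E(5) - 14) = 4*((-100 + 5) - 14) = 4*(-95 - 14) = 4*(-109) = -436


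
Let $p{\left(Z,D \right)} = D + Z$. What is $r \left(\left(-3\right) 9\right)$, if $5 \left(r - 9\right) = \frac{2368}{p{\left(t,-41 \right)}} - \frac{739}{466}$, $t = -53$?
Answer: $- \frac{10776051}{109510} \approx -98.402$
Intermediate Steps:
$r = \frac{399113}{109510}$ ($r = 9 + \frac{\frac{2368}{-41 - 53} - \frac{739}{466}}{5} = 9 + \frac{\frac{2368}{-94} - \frac{739}{466}}{5} = 9 + \frac{2368 \left(- \frac{1}{94}\right) - \frac{739}{466}}{5} = 9 + \frac{- \frac{1184}{47} - \frac{739}{466}}{5} = 9 + \frac{1}{5} \left(- \frac{586477}{21902}\right) = 9 - \frac{586477}{109510} = \frac{399113}{109510} \approx 3.6445$)
$r \left(\left(-3\right) 9\right) = \frac{399113 \left(\left(-3\right) 9\right)}{109510} = \frac{399113}{109510} \left(-27\right) = - \frac{10776051}{109510}$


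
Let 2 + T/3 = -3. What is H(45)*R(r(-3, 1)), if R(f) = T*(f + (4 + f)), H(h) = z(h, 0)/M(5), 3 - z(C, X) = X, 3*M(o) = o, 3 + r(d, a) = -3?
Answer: 216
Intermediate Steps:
r(d, a) = -6 (r(d, a) = -3 - 3 = -6)
T = -15 (T = -6 + 3*(-3) = -6 - 9 = -15)
M(o) = o/3
z(C, X) = 3 - X
H(h) = 9/5 (H(h) = (3 - 1*0)/(((⅓)*5)) = (3 + 0)/(5/3) = 3*(⅗) = 9/5)
R(f) = -60 - 30*f (R(f) = -15*(f + (4 + f)) = -15*(4 + 2*f) = -60 - 30*f)
H(45)*R(r(-3, 1)) = 9*(-60 - 30*(-6))/5 = 9*(-60 + 180)/5 = (9/5)*120 = 216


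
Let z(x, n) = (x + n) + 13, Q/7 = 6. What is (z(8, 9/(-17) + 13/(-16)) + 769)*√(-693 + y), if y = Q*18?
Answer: 643545*√7/272 ≈ 6259.8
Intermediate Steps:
Q = 42 (Q = 7*6 = 42)
y = 756 (y = 42*18 = 756)
z(x, n) = 13 + n + x (z(x, n) = (n + x) + 13 = 13 + n + x)
(z(8, 9/(-17) + 13/(-16)) + 769)*√(-693 + y) = ((13 + (9/(-17) + 13/(-16)) + 8) + 769)*√(-693 + 756) = ((13 + (9*(-1/17) + 13*(-1/16)) + 8) + 769)*√63 = ((13 + (-9/17 - 13/16) + 8) + 769)*(3*√7) = ((13 - 365/272 + 8) + 769)*(3*√7) = (5347/272 + 769)*(3*√7) = 214515*(3*√7)/272 = 643545*√7/272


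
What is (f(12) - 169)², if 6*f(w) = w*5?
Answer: 25281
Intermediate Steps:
f(w) = 5*w/6 (f(w) = (w*5)/6 = (5*w)/6 = 5*w/6)
(f(12) - 169)² = ((⅚)*12 - 169)² = (10 - 169)² = (-159)² = 25281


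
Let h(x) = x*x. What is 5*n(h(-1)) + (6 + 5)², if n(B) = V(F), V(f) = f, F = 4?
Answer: 141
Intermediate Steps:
h(x) = x²
n(B) = 4
5*n(h(-1)) + (6 + 5)² = 5*4 + (6 + 5)² = 20 + 11² = 20 + 121 = 141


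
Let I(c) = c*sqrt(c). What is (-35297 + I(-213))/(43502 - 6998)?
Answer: -35297/36504 - 71*I*sqrt(213)/12168 ≈ -0.96694 - 0.085159*I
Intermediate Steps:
I(c) = c**(3/2)
(-35297 + I(-213))/(43502 - 6998) = (-35297 + (-213)**(3/2))/(43502 - 6998) = (-35297 - 213*I*sqrt(213))/36504 = (-35297 - 213*I*sqrt(213))*(1/36504) = -35297/36504 - 71*I*sqrt(213)/12168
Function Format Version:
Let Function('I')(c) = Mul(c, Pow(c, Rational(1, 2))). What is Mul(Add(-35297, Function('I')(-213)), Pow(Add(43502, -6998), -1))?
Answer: Add(Rational(-35297, 36504), Mul(Rational(-71, 12168), I, Pow(213, Rational(1, 2)))) ≈ Add(-0.96694, Mul(-0.085159, I))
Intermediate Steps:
Function('I')(c) = Pow(c, Rational(3, 2))
Mul(Add(-35297, Function('I')(-213)), Pow(Add(43502, -6998), -1)) = Mul(Add(-35297, Pow(-213, Rational(3, 2))), Pow(Add(43502, -6998), -1)) = Mul(Add(-35297, Mul(-213, I, Pow(213, Rational(1, 2)))), Pow(36504, -1)) = Mul(Add(-35297, Mul(-213, I, Pow(213, Rational(1, 2)))), Rational(1, 36504)) = Add(Rational(-35297, 36504), Mul(Rational(-71, 12168), I, Pow(213, Rational(1, 2))))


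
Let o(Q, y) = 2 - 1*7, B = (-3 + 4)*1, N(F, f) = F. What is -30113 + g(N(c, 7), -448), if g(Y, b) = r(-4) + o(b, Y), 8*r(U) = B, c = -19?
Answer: -240943/8 ≈ -30118.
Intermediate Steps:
B = 1 (B = 1*1 = 1)
r(U) = ⅛ (r(U) = (⅛)*1 = ⅛)
o(Q, y) = -5 (o(Q, y) = 2 - 7 = -5)
g(Y, b) = -39/8 (g(Y, b) = ⅛ - 5 = -39/8)
-30113 + g(N(c, 7), -448) = -30113 - 39/8 = -240943/8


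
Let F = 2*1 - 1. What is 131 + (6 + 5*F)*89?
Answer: 1110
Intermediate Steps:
F = 1 (F = 2 - 1 = 1)
131 + (6 + 5*F)*89 = 131 + (6 + 5*1)*89 = 131 + (6 + 5)*89 = 131 + 11*89 = 131 + 979 = 1110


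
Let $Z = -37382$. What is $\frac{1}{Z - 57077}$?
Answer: $- \frac{1}{94459} \approx -1.0587 \cdot 10^{-5}$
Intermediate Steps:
$\frac{1}{Z - 57077} = \frac{1}{-37382 - 57077} = \frac{1}{-94459} = - \frac{1}{94459}$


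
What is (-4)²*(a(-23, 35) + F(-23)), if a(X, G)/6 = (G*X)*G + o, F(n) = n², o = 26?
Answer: -2693840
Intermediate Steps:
a(X, G) = 156 + 6*X*G² (a(X, G) = 6*((G*X)*G + 26) = 6*(X*G² + 26) = 6*(26 + X*G²) = 156 + 6*X*G²)
(-4)²*(a(-23, 35) + F(-23)) = (-4)²*((156 + 6*(-23)*35²) + (-23)²) = 16*((156 + 6*(-23)*1225) + 529) = 16*((156 - 169050) + 529) = 16*(-168894 + 529) = 16*(-168365) = -2693840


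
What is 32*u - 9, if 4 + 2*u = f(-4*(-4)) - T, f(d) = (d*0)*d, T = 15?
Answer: -313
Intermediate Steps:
f(d) = 0 (f(d) = 0*d = 0)
u = -19/2 (u = -2 + (0 - 1*15)/2 = -2 + (0 - 15)/2 = -2 + (½)*(-15) = -2 - 15/2 = -19/2 ≈ -9.5000)
32*u - 9 = 32*(-19/2) - 9 = -304 - 9 = -313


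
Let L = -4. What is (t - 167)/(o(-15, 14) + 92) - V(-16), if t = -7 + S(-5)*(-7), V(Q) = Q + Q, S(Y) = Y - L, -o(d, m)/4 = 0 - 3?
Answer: 3161/104 ≈ 30.394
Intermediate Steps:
o(d, m) = 12 (o(d, m) = -4*(0 - 3) = -4*(-3) = 12)
S(Y) = 4 + Y (S(Y) = Y - 1*(-4) = Y + 4 = 4 + Y)
V(Q) = 2*Q
t = 0 (t = -7 + (4 - 5)*(-7) = -7 - 1*(-7) = -7 + 7 = 0)
(t - 167)/(o(-15, 14) + 92) - V(-16) = (0 - 167)/(12 + 92) - 2*(-16) = -167/104 - 1*(-32) = -167*1/104 + 32 = -167/104 + 32 = 3161/104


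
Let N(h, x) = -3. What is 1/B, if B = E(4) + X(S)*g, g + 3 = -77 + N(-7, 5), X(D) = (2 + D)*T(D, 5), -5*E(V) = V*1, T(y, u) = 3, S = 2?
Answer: -5/4984 ≈ -0.0010032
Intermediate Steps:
E(V) = -V/5
X(D) = 6 + 3*D (X(D) = (2 + D)*3 = 6 + 3*D)
g = -83 (g = -3 + (-77 - 3) = -3 - 80 = -83)
B = -4984/5 (B = -1/5*4 + (6 + 3*2)*(-83) = -4/5 + (6 + 6)*(-83) = -4/5 + 12*(-83) = -4/5 - 996 = -4984/5 ≈ -996.80)
1/B = 1/(-4984/5) = -5/4984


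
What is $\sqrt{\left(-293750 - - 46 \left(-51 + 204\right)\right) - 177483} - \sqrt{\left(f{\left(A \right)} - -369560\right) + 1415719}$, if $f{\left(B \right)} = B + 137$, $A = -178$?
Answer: $- \sqrt{1785238} + i \sqrt{464195} \approx -1336.1 + 681.32 i$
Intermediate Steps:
$f{\left(B \right)} = 137 + B$
$\sqrt{\left(-293750 - - 46 \left(-51 + 204\right)\right) - 177483} - \sqrt{\left(f{\left(A \right)} - -369560\right) + 1415719} = \sqrt{\left(-293750 - - 46 \left(-51 + 204\right)\right) - 177483} - \sqrt{\left(\left(137 - 178\right) - -369560\right) + 1415719} = \sqrt{\left(-293750 - \left(-46\right) 153\right) - 177483} - \sqrt{\left(-41 + 369560\right) + 1415719} = \sqrt{\left(-293750 - -7038\right) - 177483} - \sqrt{369519 + 1415719} = \sqrt{\left(-293750 + 7038\right) - 177483} - \sqrt{1785238} = \sqrt{-286712 - 177483} - \sqrt{1785238} = \sqrt{-464195} - \sqrt{1785238} = i \sqrt{464195} - \sqrt{1785238} = - \sqrt{1785238} + i \sqrt{464195}$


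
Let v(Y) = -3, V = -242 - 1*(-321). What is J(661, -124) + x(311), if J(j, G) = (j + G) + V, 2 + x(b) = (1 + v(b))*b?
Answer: -8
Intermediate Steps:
V = 79 (V = -242 + 321 = 79)
x(b) = -2 - 2*b (x(b) = -2 + (1 - 3)*b = -2 - 2*b)
J(j, G) = 79 + G + j (J(j, G) = (j + G) + 79 = (G + j) + 79 = 79 + G + j)
J(661, -124) + x(311) = (79 - 124 + 661) + (-2 - 2*311) = 616 + (-2 - 622) = 616 - 624 = -8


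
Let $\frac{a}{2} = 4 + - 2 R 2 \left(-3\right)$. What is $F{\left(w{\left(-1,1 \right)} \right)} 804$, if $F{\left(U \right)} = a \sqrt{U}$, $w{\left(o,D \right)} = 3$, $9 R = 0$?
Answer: $6432 \sqrt{3} \approx 11141.0$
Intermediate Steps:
$R = 0$ ($R = \frac{1}{9} \cdot 0 = 0$)
$a = 8$ ($a = 2 \left(4 + \left(-2\right) 0 \cdot 2 \left(-3\right)\right) = 2 \left(4 + 0 \cdot 2 \left(-3\right)\right) = 2 \left(4 + 0 \left(-3\right)\right) = 2 \left(4 + 0\right) = 2 \cdot 4 = 8$)
$F{\left(U \right)} = 8 \sqrt{U}$
$F{\left(w{\left(-1,1 \right)} \right)} 804 = 8 \sqrt{3} \cdot 804 = 6432 \sqrt{3}$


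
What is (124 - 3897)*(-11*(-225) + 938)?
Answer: -12877249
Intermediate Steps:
(124 - 3897)*(-11*(-225) + 938) = -3773*(2475 + 938) = -3773*3413 = -12877249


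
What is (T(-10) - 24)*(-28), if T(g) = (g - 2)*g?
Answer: -2688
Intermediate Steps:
T(g) = g*(-2 + g) (T(g) = (-2 + g)*g = g*(-2 + g))
(T(-10) - 24)*(-28) = (-10*(-2 - 10) - 24)*(-28) = (-10*(-12) - 24)*(-28) = (120 - 24)*(-28) = 96*(-28) = -2688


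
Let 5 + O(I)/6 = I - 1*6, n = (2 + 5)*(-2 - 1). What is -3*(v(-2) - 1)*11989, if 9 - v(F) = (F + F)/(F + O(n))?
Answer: -27838458/97 ≈ -2.8699e+5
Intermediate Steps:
n = -21 (n = 7*(-3) = -21)
O(I) = -66 + 6*I (O(I) = -30 + 6*(I - 1*6) = -30 + 6*(I - 6) = -30 + 6*(-6 + I) = -30 + (-36 + 6*I) = -66 + 6*I)
v(F) = 9 - 2*F/(-192 + F) (v(F) = 9 - (F + F)/(F + (-66 + 6*(-21))) = 9 - 2*F/(F + (-66 - 126)) = 9 - 2*F/(F - 192) = 9 - 2*F/(-192 + F))
-3*(v(-2) - 1)*11989 = -3*((-1728 + 7*(-2))/(-192 - 2) - 1)*11989 = -3*((-1728 - 14)/(-194) - 1)*11989 = -3*(-1/194*(-1742) - 1)*11989 = -3*(871/97 - 1)*11989 = -3*774/97*11989 = -2322/97*11989 = -27838458/97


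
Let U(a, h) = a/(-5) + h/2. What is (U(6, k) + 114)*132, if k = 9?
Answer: 77418/5 ≈ 15484.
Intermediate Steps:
U(a, h) = h/2 - a/5 (U(a, h) = a*(-1/5) + h*(1/2) = -a/5 + h/2 = h/2 - a/5)
(U(6, k) + 114)*132 = (((1/2)*9 - 1/5*6) + 114)*132 = ((9/2 - 6/5) + 114)*132 = (33/10 + 114)*132 = (1173/10)*132 = 77418/5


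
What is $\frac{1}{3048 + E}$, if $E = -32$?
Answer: $\frac{1}{3016} \approx 0.00033156$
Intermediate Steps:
$\frac{1}{3048 + E} = \frac{1}{3048 - 32} = \frac{1}{3016}$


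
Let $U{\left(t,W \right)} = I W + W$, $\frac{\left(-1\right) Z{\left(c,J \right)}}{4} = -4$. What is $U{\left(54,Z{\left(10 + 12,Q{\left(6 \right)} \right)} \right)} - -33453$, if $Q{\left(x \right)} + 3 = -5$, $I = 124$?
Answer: $35453$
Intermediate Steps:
$Q{\left(x \right)} = -8$ ($Q{\left(x \right)} = -3 - 5 = -8$)
$Z{\left(c,J \right)} = 16$ ($Z{\left(c,J \right)} = \left(-4\right) \left(-4\right) = 16$)
$U{\left(t,W \right)} = 125 W$ ($U{\left(t,W \right)} = 124 W + W = 125 W$)
$U{\left(54,Z{\left(10 + 12,Q{\left(6 \right)} \right)} \right)} - -33453 = 125 \cdot 16 - -33453 = 2000 + 33453 = 35453$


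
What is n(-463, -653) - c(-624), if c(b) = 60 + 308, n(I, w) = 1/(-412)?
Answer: -151617/412 ≈ -368.00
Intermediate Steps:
n(I, w) = -1/412
c(b) = 368
n(-463, -653) - c(-624) = -1/412 - 1*368 = -1/412 - 368 = -151617/412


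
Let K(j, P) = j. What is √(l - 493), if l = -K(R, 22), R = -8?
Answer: I*√485 ≈ 22.023*I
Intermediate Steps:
l = 8 (l = -1*(-8) = 8)
√(l - 493) = √(8 - 493) = √(-485) = I*√485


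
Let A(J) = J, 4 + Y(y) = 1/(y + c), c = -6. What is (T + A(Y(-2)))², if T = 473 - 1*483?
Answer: 12769/64 ≈ 199.52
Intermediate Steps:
Y(y) = -4 + 1/(-6 + y) (Y(y) = -4 + 1/(y - 6) = -4 + 1/(-6 + y))
T = -10 (T = 473 - 483 = -10)
(T + A(Y(-2)))² = (-10 + (25 - 4*(-2))/(-6 - 2))² = (-10 + (25 + 8)/(-8))² = (-10 - ⅛*33)² = (-10 - 33/8)² = (-113/8)² = 12769/64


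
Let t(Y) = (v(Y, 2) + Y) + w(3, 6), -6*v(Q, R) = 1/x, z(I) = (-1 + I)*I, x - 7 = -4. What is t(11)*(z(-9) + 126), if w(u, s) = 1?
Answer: 2580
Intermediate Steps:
x = 3 (x = 7 - 4 = 3)
z(I) = I*(-1 + I)
v(Q, R) = -1/18 (v(Q, R) = -⅙/3 = -⅙*⅓ = -1/18)
t(Y) = 17/18 + Y (t(Y) = (-1/18 + Y) + 1 = 17/18 + Y)
t(11)*(z(-9) + 126) = (17/18 + 11)*(-9*(-1 - 9) + 126) = 215*(-9*(-10) + 126)/18 = 215*(90 + 126)/18 = (215/18)*216 = 2580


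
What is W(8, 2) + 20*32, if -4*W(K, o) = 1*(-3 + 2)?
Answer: 2561/4 ≈ 640.25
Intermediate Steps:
W(K, o) = ¼ (W(K, o) = -(-3 + 2)/4 = -(-1)/4 = -¼*(-1) = ¼)
W(8, 2) + 20*32 = ¼ + 20*32 = ¼ + 640 = 2561/4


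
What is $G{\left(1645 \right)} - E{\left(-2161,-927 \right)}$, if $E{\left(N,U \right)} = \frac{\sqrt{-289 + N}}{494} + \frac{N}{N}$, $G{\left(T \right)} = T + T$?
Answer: $3289 - \frac{35 i \sqrt{2}}{494} \approx 3289.0 - 0.1002 i$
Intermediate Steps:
$G{\left(T \right)} = 2 T$
$E{\left(N,U \right)} = 1 + \frac{\sqrt{-289 + N}}{494}$ ($E{\left(N,U \right)} = \sqrt{-289 + N} \frac{1}{494} + 1 = \frac{\sqrt{-289 + N}}{494} + 1 = 1 + \frac{\sqrt{-289 + N}}{494}$)
$G{\left(1645 \right)} - E{\left(-2161,-927 \right)} = 2 \cdot 1645 - \left(1 + \frac{\sqrt{-289 - 2161}}{494}\right) = 3290 - \left(1 + \frac{\sqrt{-2450}}{494}\right) = 3290 - \left(1 + \frac{35 i \sqrt{2}}{494}\right) = 3289 - \frac{35 i \sqrt{2}}{494}$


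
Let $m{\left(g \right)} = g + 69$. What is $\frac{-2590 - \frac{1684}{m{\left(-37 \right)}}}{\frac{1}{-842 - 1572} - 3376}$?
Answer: $\frac{8505729}{10866220} \approx 0.78277$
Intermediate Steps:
$m{\left(g \right)} = 69 + g$
$\frac{-2590 - \frac{1684}{m{\left(-37 \right)}}}{\frac{1}{-842 - 1572} - 3376} = \frac{-2590 - \frac{1684}{69 - 37}}{\frac{1}{-842 - 1572} - 3376} = \frac{-2590 - \frac{1684}{32}}{\frac{1}{-2414} - 3376} = \frac{-2590 - \frac{421}{8}}{- \frac{1}{2414} - 3376} = \frac{-2590 - \frac{421}{8}}{- \frac{8149665}{2414}} = \left(- \frac{21141}{8}\right) \left(- \frac{2414}{8149665}\right) = \frac{8505729}{10866220}$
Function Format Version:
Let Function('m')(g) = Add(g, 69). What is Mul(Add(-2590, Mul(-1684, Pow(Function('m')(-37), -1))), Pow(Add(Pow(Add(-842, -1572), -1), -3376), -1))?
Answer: Rational(8505729, 10866220) ≈ 0.78277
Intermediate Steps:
Function('m')(g) = Add(69, g)
Mul(Add(-2590, Mul(-1684, Pow(Function('m')(-37), -1))), Pow(Add(Pow(Add(-842, -1572), -1), -3376), -1)) = Mul(Add(-2590, Mul(-1684, Pow(Add(69, -37), -1))), Pow(Add(Pow(Add(-842, -1572), -1), -3376), -1)) = Mul(Add(-2590, Mul(-1684, Pow(32, -1))), Pow(Add(Pow(-2414, -1), -3376), -1)) = Mul(Add(-2590, Mul(-1684, Rational(1, 32))), Pow(Add(Rational(-1, 2414), -3376), -1)) = Mul(Add(-2590, Rational(-421, 8)), Pow(Rational(-8149665, 2414), -1)) = Mul(Rational(-21141, 8), Rational(-2414, 8149665)) = Rational(8505729, 10866220)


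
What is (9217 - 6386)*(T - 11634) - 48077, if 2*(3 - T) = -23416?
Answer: 169910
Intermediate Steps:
T = 11711 (T = 3 - ½*(-23416) = 3 + 11708 = 11711)
(9217 - 6386)*(T - 11634) - 48077 = (9217 - 6386)*(11711 - 11634) - 48077 = 2831*77 - 48077 = 217987 - 48077 = 169910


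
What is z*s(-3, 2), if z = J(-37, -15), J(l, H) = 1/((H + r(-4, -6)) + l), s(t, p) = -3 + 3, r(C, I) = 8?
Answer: 0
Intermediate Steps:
s(t, p) = 0
J(l, H) = 1/(8 + H + l) (J(l, H) = 1/((H + 8) + l) = 1/((8 + H) + l) = 1/(8 + H + l))
z = -1/44 (z = 1/(8 - 15 - 37) = 1/(-44) = -1/44 ≈ -0.022727)
z*s(-3, 2) = -1/44*0 = 0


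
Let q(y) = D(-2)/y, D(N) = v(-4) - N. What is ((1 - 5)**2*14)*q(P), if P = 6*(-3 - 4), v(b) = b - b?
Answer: -32/3 ≈ -10.667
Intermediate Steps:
v(b) = 0
P = -42 (P = 6*(-7) = -42)
D(N) = -N (D(N) = 0 - N = -N)
q(y) = 2/y (q(y) = (-1*(-2))/y = 2/y)
((1 - 5)**2*14)*q(P) = ((1 - 5)**2*14)*(2/(-42)) = ((-4)**2*14)*(2*(-1/42)) = (16*14)*(-1/21) = 224*(-1/21) = -32/3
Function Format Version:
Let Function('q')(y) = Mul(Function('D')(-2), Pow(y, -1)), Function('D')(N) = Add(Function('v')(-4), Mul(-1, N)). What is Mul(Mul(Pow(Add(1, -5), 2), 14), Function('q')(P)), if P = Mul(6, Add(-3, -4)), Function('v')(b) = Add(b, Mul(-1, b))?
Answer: Rational(-32, 3) ≈ -10.667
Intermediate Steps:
Function('v')(b) = 0
P = -42 (P = Mul(6, -7) = -42)
Function('D')(N) = Mul(-1, N) (Function('D')(N) = Add(0, Mul(-1, N)) = Mul(-1, N))
Function('q')(y) = Mul(2, Pow(y, -1)) (Function('q')(y) = Mul(Mul(-1, -2), Pow(y, -1)) = Mul(2, Pow(y, -1)))
Mul(Mul(Pow(Add(1, -5), 2), 14), Function('q')(P)) = Mul(Mul(Pow(Add(1, -5), 2), 14), Mul(2, Pow(-42, -1))) = Mul(Mul(Pow(-4, 2), 14), Mul(2, Rational(-1, 42))) = Mul(Mul(16, 14), Rational(-1, 21)) = Mul(224, Rational(-1, 21)) = Rational(-32, 3)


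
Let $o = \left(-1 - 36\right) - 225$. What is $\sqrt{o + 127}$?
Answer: $3 i \sqrt{15} \approx 11.619 i$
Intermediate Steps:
$o = -262$ ($o = -37 - 225 = -262$)
$\sqrt{o + 127} = \sqrt{-262 + 127} = \sqrt{-135} = 3 i \sqrt{15}$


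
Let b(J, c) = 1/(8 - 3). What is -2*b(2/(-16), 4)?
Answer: -⅖ ≈ -0.40000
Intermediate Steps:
b(J, c) = ⅕ (b(J, c) = 1/5 = ⅕)
-2*b(2/(-16), 4) = -2*⅕ = -⅖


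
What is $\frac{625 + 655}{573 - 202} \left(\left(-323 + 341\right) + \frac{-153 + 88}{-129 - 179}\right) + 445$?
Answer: $\frac{14507195}{28567} \approx 507.83$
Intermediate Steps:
$\frac{625 + 655}{573 - 202} \left(\left(-323 + 341\right) + \frac{-153 + 88}{-129 - 179}\right) + 445 = \frac{1280}{371} \left(18 - \frac{65}{-308}\right) + 445 = 1280 \cdot \frac{1}{371} \left(18 - - \frac{65}{308}\right) + 445 = \frac{1280 \left(18 + \frac{65}{308}\right)}{371} + 445 = \frac{1280}{371} \cdot \frac{5609}{308} + 445 = \frac{1794880}{28567} + 445 = \frac{14507195}{28567}$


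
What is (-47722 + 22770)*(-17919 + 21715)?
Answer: -94717792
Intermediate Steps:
(-47722 + 22770)*(-17919 + 21715) = -24952*3796 = -94717792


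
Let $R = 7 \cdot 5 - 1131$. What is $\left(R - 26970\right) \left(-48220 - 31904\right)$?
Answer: $2248760184$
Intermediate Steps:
$R = -1096$ ($R = 35 - 1131 = -1096$)
$\left(R - 26970\right) \left(-48220 - 31904\right) = \left(-1096 - 26970\right) \left(-48220 - 31904\right) = \left(-28066\right) \left(-80124\right) = 2248760184$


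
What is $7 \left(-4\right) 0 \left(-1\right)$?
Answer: $0$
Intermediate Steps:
$7 \left(-4\right) 0 \left(-1\right) = 7 \cdot 0 \left(-1\right) = 7 \cdot 0 = 0$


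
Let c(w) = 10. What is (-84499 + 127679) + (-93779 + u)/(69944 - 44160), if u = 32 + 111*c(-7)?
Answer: 1113260483/25784 ≈ 43176.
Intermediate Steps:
u = 1142 (u = 32 + 111*10 = 32 + 1110 = 1142)
(-84499 + 127679) + (-93779 + u)/(69944 - 44160) = (-84499 + 127679) + (-93779 + 1142)/(69944 - 44160) = 43180 - 92637/25784 = 1113260483/25784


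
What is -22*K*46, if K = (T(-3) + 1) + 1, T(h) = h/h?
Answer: -3036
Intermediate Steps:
T(h) = 1
K = 3 (K = (1 + 1) + 1 = 2 + 1 = 3)
-22*K*46 = -22*3*46 = -66*46 = -3036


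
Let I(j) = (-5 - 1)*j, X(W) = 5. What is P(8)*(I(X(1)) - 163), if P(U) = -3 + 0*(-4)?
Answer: 579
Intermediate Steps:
I(j) = -6*j
P(U) = -3 (P(U) = -3 + 0 = -3)
P(8)*(I(X(1)) - 163) = -3*(-6*5 - 163) = -3*(-30 - 163) = -3*(-193) = 579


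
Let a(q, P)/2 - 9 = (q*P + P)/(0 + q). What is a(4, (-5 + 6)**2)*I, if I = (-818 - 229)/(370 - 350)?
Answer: -42927/40 ≈ -1073.2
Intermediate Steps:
a(q, P) = 18 + 2*(P + P*q)/q (a(q, P) = 18 + 2*((q*P + P)/(0 + q)) = 18 + 2*((P*q + P)/q) = 18 + 2*((P + P*q)/q) = 18 + 2*(P + P*q)/q)
I = -1047/20 ≈ -52.350
a(4, (-5 + 6)**2)*I = (18 + 2*(-5 + 6)**2 + 2*(-5 + 6)**2/4)*(-1047/20) = (18 + 2*1**2 + 2*1**2*(1/4))*(-1047/20) = (18 + 2*1 + 2*1*(1/4))*(-1047/20) = (18 + 2 + 1/2)*(-1047/20) = (41/2)*(-1047/20) = -42927/40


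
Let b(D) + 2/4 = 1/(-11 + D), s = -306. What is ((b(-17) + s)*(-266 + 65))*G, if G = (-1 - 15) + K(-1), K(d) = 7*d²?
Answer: -15526647/28 ≈ -5.5452e+5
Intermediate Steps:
b(D) = -½ + 1/(-11 + D)
G = -9 (G = (-1 - 15) + 7*(-1)² = -16 + 7*1 = -16 + 7 = -9)
((b(-17) + s)*(-266 + 65))*G = (((13 - 1*(-17))/(2*(-11 - 17)) - 306)*(-266 + 65))*(-9) = (((½)*(13 + 17)/(-28) - 306)*(-201))*(-9) = (((½)*(-1/28)*30 - 306)*(-201))*(-9) = ((-15/28 - 306)*(-201))*(-9) = -8583/28*(-201)*(-9) = (1725183/28)*(-9) = -15526647/28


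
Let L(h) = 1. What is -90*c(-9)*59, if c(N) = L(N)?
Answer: -5310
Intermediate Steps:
c(N) = 1
-90*c(-9)*59 = -90*1*59 = -90*59 = -5310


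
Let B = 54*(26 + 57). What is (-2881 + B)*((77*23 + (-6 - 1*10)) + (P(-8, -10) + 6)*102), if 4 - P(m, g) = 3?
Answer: 3952869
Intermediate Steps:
P(m, g) = 1 (P(m, g) = 4 - 1*3 = 4 - 3 = 1)
B = 4482 (B = 54*83 = 4482)
(-2881 + B)*((77*23 + (-6 - 1*10)) + (P(-8, -10) + 6)*102) = (-2881 + 4482)*((77*23 + (-6 - 1*10)) + (1 + 6)*102) = 1601*((1771 + (-6 - 10)) + 7*102) = 1601*((1771 - 16) + 714) = 1601*(1755 + 714) = 1601*2469 = 3952869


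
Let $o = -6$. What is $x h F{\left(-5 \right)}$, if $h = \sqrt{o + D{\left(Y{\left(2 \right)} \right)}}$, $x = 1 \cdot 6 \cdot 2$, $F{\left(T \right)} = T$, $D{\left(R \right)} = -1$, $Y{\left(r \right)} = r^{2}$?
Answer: $- 60 i \sqrt{7} \approx - 158.75 i$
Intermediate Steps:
$x = 12$ ($x = 6 \cdot 2 = 12$)
$h = i \sqrt{7}$ ($h = \sqrt{-6 - 1} = \sqrt{-7} = i \sqrt{7} \approx 2.6458 i$)
$x h F{\left(-5 \right)} = 12 i \sqrt{7} \left(-5\right) = - 60 i \sqrt{7}$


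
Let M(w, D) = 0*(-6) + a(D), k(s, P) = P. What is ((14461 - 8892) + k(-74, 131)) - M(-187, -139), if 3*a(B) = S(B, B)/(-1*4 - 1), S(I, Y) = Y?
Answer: 85361/15 ≈ 5690.7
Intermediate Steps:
a(B) = -B/15 (a(B) = (B/(-1*4 - 1))/3 = (B/(-4 - 1))/3 = (B/(-5))/3 = (B*(-1/5))/3 = (-B/5)/3 = -B/15)
M(w, D) = -D/15 (M(w, D) = 0*(-6) - D/15 = 0 - D/15 = -D/15)
((14461 - 8892) + k(-74, 131)) - M(-187, -139) = ((14461 - 8892) + 131) - (-1)*(-139)/15 = (5569 + 131) - 1*139/15 = 5700 - 139/15 = 85361/15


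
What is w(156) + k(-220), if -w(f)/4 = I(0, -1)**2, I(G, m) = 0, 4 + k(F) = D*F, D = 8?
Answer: -1764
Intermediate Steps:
k(F) = -4 + 8*F
w(f) = 0 (w(f) = -4*0**2 = -4*0 = 0)
w(156) + k(-220) = 0 + (-4 + 8*(-220)) = 0 + (-4 - 1760) = 0 - 1764 = -1764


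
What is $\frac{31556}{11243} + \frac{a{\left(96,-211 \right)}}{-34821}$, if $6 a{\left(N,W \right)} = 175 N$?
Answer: $\frac{1067331076}{391492503} \approx 2.7263$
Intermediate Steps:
$a{\left(N,W \right)} = \frac{175 N}{6}$
$\frac{31556}{11243} + \frac{a{\left(96,-211 \right)}}{-34821} = \frac{31556}{11243} + \frac{\frac{175}{6} \cdot 96}{-34821} = 31556 \cdot \frac{1}{11243} + 2800 \left(- \frac{1}{34821}\right) = \frac{31556}{11243} - \frac{2800}{34821} = \frac{1067331076}{391492503}$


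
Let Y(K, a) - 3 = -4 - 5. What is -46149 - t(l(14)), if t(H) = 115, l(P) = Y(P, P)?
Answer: -46264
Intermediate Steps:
Y(K, a) = -6 (Y(K, a) = 3 + (-4 - 5) = 3 - 9 = -6)
l(P) = -6
-46149 - t(l(14)) = -46149 - 1*115 = -46149 - 115 = -46264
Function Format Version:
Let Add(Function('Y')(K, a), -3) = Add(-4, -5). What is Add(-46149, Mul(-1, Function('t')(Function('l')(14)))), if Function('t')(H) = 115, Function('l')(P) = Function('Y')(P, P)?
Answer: -46264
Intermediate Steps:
Function('Y')(K, a) = -6 (Function('Y')(K, a) = Add(3, Add(-4, -5)) = Add(3, -9) = -6)
Function('l')(P) = -6
Add(-46149, Mul(-1, Function('t')(Function('l')(14)))) = Add(-46149, Mul(-1, 115)) = Add(-46149, -115) = -46264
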